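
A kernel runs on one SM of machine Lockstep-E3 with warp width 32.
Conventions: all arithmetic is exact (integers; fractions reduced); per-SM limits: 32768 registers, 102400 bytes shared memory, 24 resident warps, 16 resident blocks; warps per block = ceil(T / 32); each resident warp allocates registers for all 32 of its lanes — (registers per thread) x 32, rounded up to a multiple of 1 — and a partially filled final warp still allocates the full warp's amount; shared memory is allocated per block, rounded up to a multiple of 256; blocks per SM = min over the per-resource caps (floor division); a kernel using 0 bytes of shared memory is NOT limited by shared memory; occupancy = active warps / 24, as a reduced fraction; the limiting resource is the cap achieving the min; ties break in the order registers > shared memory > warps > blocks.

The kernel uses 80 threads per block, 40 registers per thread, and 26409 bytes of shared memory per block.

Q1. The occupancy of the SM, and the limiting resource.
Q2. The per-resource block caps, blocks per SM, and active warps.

Answer: occupancy 3/8, limited by shared memory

registers: 8 blocks
shared memory: 3 blocks
warps: 8 blocks
blocks: 16 blocks

Answer: 3 blocks, 9 active warps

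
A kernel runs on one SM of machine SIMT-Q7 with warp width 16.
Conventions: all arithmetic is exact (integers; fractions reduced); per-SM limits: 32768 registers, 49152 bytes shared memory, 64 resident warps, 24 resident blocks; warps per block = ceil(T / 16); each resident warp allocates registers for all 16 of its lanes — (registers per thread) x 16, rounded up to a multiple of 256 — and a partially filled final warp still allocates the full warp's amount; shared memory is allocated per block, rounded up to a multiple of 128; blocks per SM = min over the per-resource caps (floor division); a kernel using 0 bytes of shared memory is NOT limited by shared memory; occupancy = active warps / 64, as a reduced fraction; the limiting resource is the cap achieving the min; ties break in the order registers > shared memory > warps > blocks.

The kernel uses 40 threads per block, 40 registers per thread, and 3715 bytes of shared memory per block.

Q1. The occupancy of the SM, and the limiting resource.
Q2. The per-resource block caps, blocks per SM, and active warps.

Answer: occupancy 9/16, limited by shared memory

registers: 14 blocks
shared memory: 12 blocks
warps: 21 blocks
blocks: 24 blocks

Answer: 12 blocks, 36 active warps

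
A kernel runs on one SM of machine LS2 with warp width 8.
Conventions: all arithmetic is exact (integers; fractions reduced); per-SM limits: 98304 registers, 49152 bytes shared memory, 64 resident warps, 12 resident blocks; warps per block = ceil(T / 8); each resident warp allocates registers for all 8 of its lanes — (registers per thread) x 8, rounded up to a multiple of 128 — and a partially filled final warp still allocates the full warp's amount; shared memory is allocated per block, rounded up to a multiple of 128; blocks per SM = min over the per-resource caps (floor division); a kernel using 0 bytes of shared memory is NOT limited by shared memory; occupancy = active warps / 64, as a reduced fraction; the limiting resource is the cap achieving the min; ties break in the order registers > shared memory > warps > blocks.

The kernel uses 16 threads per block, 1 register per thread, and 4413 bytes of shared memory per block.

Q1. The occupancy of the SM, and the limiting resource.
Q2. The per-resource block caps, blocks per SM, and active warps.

Answer: occupancy 5/16, limited by shared memory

registers: 384 blocks
shared memory: 10 blocks
warps: 32 blocks
blocks: 12 blocks

Answer: 10 blocks, 20 active warps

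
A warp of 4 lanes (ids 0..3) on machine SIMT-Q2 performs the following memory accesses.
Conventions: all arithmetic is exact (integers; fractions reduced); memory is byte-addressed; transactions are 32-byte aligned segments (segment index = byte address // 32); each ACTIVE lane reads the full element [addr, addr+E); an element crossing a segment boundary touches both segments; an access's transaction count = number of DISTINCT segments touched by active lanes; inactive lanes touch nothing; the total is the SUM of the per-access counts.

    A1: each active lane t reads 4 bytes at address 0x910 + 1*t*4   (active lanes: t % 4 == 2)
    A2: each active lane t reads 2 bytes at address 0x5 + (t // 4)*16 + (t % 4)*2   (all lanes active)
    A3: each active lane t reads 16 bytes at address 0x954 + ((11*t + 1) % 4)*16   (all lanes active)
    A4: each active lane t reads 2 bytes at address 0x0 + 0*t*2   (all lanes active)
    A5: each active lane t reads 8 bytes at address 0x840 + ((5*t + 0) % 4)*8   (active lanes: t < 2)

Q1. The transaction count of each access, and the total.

A1: 1 transaction
A2: 1 transaction
A3: 3 transactions
A4: 1 transaction
A5: 1 transaction

Answer: 1,1,3,1,1; total 7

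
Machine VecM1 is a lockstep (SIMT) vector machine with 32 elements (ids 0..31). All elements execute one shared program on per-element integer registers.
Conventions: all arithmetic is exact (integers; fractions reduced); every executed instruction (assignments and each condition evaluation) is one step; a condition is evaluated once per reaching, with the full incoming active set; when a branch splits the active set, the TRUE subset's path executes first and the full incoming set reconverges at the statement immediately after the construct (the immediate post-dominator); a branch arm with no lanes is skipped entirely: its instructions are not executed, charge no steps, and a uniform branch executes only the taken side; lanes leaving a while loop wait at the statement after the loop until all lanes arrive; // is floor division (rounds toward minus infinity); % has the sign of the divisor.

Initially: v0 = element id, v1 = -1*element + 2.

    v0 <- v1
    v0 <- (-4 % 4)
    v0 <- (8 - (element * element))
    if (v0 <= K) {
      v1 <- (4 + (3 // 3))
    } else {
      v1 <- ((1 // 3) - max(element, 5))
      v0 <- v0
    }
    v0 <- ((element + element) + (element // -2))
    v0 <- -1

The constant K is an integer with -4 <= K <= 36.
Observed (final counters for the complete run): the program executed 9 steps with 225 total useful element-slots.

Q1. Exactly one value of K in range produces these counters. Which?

Answer: K = 7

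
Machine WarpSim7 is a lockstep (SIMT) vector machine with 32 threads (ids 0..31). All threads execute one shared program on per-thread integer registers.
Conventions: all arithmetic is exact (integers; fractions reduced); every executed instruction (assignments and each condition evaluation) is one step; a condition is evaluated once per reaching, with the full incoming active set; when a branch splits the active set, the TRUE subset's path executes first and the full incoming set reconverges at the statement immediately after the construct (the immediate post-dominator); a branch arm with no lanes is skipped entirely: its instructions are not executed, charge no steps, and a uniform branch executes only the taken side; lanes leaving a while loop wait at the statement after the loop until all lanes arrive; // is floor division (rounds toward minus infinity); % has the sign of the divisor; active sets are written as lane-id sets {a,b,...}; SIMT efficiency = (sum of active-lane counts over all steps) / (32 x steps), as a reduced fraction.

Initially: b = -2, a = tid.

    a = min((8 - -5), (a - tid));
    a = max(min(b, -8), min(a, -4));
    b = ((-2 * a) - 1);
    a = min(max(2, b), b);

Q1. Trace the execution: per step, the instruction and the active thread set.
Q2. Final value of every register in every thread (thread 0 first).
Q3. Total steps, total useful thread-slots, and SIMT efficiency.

step 0: a <- min((8 - -5), (a - tid)) {0,1,2,3,4,5,6,7,8,9,10,11,12,13,14,15,16,17,18,19,20,21,22,23,24,25,26,27,28,29,30,31}
step 1: a <- max(min(b, -8), min(a, -4)) {0,1,2,3,4,5,6,7,8,9,10,11,12,13,14,15,16,17,18,19,20,21,22,23,24,25,26,27,28,29,30,31}
step 2: b <- ((-2 * a) - 1)          {0,1,2,3,4,5,6,7,8,9,10,11,12,13,14,15,16,17,18,19,20,21,22,23,24,25,26,27,28,29,30,31}
step 3: a <- min(max(2, b), b)       {0,1,2,3,4,5,6,7,8,9,10,11,12,13,14,15,16,17,18,19,20,21,22,23,24,25,26,27,28,29,30,31}

Answer: 4 steps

b: 7,7,7,7,7,7,7,7,7,7,7,7,7,7,7,7,7,7,7,7,7,7,7,7,7,7,7,7,7,7,7,7
a: 7,7,7,7,7,7,7,7,7,7,7,7,7,7,7,7,7,7,7,7,7,7,7,7,7,7,7,7,7,7,7,7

steps = 4; useful = 128; efficiency = 128/128 = 1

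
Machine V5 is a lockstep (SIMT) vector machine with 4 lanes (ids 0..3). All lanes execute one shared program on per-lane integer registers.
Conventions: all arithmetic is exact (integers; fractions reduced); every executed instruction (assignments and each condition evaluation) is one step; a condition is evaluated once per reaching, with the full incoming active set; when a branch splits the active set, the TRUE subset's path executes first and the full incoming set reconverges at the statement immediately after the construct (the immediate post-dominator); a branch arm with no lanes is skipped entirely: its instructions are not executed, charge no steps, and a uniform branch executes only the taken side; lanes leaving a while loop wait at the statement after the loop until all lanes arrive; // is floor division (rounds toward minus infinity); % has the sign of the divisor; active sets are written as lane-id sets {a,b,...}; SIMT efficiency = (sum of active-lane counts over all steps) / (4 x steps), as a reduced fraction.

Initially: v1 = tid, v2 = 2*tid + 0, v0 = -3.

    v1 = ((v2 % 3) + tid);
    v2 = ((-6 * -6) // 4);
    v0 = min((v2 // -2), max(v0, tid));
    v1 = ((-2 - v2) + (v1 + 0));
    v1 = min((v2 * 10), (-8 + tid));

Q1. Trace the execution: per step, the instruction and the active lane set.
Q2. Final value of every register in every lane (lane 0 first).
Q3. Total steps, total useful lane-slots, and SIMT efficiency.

step 0: v1 <- ((v2 % 3) + tid)       {0,1,2,3}
step 1: v2 <- ((-6 * -6) // 4)       {0,1,2,3}
step 2: v0 <- min((v2 // -2), max(v0, tid)) {0,1,2,3}
step 3: v1 <- ((-2 - v2) + (v1 + 0)) {0,1,2,3}
step 4: v1 <- min((v2 * 10), (-8 + tid)) {0,1,2,3}

Answer: 5 steps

v1: -8,-7,-6,-5
v2: 9,9,9,9
v0: -5,-5,-5,-5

steps = 5; useful = 20; efficiency = 20/20 = 1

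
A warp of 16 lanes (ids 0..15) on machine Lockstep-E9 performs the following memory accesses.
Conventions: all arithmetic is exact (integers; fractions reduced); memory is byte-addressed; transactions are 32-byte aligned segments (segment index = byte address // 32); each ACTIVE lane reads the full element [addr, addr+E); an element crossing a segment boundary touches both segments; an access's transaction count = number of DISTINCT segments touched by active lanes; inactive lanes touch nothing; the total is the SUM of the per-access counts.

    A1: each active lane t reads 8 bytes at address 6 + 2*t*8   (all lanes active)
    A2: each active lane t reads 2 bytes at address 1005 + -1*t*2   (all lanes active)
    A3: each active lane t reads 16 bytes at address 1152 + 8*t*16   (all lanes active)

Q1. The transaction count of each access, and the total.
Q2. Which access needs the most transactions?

A1: 8 transactions
A2: 2 transactions
A3: 16 transactions

Answer: 8,2,16; total 26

Answer: A3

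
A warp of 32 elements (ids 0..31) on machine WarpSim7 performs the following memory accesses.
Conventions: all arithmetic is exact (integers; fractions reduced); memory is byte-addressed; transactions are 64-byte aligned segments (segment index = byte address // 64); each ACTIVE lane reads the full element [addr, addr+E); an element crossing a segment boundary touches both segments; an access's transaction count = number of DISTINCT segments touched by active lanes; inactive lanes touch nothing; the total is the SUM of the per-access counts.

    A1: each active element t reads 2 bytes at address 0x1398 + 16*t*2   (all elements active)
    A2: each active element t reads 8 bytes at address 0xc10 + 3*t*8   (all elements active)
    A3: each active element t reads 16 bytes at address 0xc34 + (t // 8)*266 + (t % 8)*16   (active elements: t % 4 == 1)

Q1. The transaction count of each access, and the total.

A1: 16 transactions
A2: 12 transactions
A3: 8 transactions

Answer: 16,12,8; total 36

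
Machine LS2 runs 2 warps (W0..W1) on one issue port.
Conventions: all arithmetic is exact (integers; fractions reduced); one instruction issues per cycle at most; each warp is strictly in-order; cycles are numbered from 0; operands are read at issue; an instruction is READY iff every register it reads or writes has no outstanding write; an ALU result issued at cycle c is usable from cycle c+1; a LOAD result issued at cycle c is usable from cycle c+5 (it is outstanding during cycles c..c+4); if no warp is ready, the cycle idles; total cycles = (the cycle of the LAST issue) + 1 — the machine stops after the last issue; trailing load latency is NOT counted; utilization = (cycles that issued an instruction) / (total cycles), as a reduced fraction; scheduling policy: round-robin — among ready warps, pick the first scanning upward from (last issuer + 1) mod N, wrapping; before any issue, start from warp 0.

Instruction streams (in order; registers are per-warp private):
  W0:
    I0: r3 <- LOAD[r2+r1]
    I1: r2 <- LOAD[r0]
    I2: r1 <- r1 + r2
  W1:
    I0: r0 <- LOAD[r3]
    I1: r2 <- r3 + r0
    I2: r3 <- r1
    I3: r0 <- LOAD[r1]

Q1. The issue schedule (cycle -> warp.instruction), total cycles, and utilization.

cycle 0: W0.I0
cycle 1: W1.I0
cycle 2: W0.I1
cycle 3: idle
cycle 4: idle
cycle 5: idle
cycle 6: W1.I1
cycle 7: W0.I2
cycle 8: W1.I2
cycle 9: W1.I3

Answer: 10 cycles, utilization 7/10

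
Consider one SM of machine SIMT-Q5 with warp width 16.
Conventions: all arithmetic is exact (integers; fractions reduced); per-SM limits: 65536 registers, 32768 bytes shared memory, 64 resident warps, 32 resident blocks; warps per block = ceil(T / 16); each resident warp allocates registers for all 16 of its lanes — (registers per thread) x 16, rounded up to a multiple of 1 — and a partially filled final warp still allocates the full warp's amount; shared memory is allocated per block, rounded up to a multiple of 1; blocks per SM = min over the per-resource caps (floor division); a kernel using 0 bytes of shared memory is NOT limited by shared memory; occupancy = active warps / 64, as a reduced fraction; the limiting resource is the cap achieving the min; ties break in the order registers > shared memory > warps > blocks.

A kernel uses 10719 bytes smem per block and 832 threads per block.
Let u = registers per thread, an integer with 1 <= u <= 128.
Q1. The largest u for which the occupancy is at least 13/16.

Answer: u = 78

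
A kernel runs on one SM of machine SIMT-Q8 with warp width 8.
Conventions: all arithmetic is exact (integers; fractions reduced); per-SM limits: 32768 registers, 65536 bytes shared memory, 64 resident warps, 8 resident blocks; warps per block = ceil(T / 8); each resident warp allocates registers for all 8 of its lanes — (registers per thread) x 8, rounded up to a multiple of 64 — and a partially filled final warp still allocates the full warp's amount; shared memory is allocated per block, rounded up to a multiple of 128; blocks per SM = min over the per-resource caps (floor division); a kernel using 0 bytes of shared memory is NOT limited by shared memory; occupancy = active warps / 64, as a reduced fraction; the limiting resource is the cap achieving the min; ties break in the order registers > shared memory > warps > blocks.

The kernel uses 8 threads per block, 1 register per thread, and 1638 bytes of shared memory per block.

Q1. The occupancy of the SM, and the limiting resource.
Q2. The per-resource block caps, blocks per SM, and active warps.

Answer: occupancy 1/8, limited by blocks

registers: 512 blocks
shared memory: 39 blocks
warps: 64 blocks
blocks: 8 blocks

Answer: 8 blocks, 8 active warps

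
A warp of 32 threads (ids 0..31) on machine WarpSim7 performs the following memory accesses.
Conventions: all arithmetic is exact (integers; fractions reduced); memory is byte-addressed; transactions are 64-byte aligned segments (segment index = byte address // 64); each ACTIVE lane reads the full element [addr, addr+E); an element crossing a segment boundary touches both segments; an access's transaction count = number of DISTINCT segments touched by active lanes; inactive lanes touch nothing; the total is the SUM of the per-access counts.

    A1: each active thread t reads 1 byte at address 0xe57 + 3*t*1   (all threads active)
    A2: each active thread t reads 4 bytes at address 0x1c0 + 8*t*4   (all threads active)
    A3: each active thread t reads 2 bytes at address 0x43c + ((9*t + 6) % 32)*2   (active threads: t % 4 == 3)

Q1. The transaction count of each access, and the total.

A1: 2 transactions
A2: 16 transactions
A3: 2 transactions

Answer: 2,16,2; total 20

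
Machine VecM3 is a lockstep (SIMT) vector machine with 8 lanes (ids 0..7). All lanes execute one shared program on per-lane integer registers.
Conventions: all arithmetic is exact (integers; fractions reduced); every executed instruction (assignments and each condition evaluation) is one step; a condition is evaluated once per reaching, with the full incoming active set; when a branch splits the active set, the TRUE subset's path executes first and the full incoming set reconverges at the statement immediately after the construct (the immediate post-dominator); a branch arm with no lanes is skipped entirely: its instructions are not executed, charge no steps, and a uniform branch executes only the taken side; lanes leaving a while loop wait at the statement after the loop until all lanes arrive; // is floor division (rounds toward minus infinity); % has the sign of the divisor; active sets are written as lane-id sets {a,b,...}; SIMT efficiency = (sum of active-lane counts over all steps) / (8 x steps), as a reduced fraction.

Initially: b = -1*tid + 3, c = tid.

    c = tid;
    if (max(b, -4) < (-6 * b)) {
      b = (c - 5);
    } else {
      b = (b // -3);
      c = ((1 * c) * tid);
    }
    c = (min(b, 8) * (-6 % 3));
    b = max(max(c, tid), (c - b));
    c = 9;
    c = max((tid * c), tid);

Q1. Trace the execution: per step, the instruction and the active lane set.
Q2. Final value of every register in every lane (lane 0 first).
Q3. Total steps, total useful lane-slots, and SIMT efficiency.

step 0: c <- tid                     {0,1,2,3,4,5,6,7}
step 1: eval (max(b, -4) < (-6 * b)) {0,1,2,3,4,5,6,7}
step 2: b <- (c - 5)                 {4,5,6,7}
step 3: b <- (b // -3)               {0,1,2,3}
step 4: c <- ((1 * c) * tid)         {0,1,2,3}
step 5: c <- (min(b, 8) * (-6 % 3))  {0,1,2,3,4,5,6,7}
step 6: b <- max(max(c, tid), (c - b)) {0,1,2,3,4,5,6,7}
step 7: c <- 9                       {0,1,2,3,4,5,6,7}
step 8: c <- max((tid * c), tid)     {0,1,2,3,4,5,6,7}

Answer: 9 steps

b: 1,1,2,3,4,5,6,7
c: 0,9,18,27,36,45,54,63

steps = 9; useful = 60; efficiency = 60/72 = 5/6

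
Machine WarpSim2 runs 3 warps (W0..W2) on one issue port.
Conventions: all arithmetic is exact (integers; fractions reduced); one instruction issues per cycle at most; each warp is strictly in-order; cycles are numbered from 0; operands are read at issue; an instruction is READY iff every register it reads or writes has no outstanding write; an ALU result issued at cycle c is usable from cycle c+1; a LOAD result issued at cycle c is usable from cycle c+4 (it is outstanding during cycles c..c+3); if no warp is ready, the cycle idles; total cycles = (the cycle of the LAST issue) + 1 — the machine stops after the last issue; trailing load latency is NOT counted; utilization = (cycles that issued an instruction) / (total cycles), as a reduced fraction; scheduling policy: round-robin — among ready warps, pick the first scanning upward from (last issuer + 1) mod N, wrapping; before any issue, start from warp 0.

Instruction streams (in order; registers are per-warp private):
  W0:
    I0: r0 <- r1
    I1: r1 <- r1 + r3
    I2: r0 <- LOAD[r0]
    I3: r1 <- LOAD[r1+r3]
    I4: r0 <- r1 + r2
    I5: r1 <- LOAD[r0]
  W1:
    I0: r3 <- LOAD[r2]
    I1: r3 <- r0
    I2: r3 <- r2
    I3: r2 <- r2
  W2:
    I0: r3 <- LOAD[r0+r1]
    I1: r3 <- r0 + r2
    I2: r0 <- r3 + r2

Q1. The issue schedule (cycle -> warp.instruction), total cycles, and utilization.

cycle 0: W0.I0
cycle 1: W1.I0
cycle 2: W2.I0
cycle 3: W0.I1
cycle 4: W0.I2
cycle 5: W1.I1
cycle 6: W2.I1
cycle 7: W0.I3
cycle 8: W1.I2
cycle 9: W2.I2
cycle 10: W1.I3
cycle 11: W0.I4
cycle 12: W0.I5

Answer: 13 cycles, utilization 1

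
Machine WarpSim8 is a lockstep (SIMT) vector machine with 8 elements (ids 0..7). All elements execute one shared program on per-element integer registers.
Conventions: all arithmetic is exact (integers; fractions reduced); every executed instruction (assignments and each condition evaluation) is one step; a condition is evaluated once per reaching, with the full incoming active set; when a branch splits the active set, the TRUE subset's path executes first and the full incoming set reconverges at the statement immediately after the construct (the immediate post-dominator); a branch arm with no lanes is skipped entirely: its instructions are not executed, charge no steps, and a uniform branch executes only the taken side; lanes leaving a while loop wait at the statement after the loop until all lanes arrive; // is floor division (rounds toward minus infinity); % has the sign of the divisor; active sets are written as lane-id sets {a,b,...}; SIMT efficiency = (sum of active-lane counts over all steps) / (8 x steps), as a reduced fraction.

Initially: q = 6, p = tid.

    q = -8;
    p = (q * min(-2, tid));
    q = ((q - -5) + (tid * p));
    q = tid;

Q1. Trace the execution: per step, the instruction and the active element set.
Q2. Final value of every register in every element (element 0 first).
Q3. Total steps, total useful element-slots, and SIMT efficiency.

step 0: q <- -8                      {0,1,2,3,4,5,6,7}
step 1: p <- (q * min(-2, tid))      {0,1,2,3,4,5,6,7}
step 2: q <- ((q - -5) + (tid * p))  {0,1,2,3,4,5,6,7}
step 3: q <- tid                     {0,1,2,3,4,5,6,7}

Answer: 4 steps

q: 0,1,2,3,4,5,6,7
p: 16,16,16,16,16,16,16,16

steps = 4; useful = 32; efficiency = 32/32 = 1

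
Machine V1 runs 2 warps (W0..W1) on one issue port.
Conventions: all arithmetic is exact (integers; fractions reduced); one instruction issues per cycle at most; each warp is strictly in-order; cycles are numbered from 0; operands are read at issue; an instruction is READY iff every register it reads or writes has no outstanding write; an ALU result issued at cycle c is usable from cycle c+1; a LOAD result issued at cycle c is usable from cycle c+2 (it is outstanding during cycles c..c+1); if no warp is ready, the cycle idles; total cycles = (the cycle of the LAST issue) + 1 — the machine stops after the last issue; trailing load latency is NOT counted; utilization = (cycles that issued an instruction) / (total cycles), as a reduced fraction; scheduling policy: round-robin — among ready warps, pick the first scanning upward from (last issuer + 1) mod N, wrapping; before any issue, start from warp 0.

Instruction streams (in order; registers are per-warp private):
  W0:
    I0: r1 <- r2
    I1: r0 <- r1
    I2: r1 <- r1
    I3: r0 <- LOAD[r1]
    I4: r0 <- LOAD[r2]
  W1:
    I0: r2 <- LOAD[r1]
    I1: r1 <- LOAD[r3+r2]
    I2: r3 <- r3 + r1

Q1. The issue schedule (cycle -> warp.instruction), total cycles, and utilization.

cycle 0: W0.I0
cycle 1: W1.I0
cycle 2: W0.I1
cycle 3: W1.I1
cycle 4: W0.I2
cycle 5: W1.I2
cycle 6: W0.I3
cycle 7: idle
cycle 8: W0.I4

Answer: 9 cycles, utilization 8/9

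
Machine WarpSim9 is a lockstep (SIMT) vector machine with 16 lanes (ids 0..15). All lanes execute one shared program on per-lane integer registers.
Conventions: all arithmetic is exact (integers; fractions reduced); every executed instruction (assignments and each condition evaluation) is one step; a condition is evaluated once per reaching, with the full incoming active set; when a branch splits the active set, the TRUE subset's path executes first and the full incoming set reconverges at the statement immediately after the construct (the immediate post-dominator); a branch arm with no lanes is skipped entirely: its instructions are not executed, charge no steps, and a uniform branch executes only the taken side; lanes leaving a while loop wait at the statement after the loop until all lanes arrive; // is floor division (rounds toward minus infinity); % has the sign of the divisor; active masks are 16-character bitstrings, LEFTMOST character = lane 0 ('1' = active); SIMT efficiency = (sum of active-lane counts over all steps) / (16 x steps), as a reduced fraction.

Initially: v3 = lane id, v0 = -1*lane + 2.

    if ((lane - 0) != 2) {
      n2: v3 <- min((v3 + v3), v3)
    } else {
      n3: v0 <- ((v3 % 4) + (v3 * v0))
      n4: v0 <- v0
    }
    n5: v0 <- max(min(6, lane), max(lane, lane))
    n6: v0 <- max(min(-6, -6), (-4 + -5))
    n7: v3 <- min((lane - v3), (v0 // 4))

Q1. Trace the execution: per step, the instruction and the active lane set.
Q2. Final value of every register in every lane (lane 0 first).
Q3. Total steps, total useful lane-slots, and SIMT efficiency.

step 0: eval ((lane - 0) != 2)       1111111111111111
step 1: v3 <- min((v3 + v3), v3)     1101111111111111
step 2: v0 <- ((v3 % 4) + (v3 * v0)) 0010000000000000
step 3: v0 <- v0                     0010000000000000
step 4: v0 <- max(min(6, lane), max(lane, lane)) 1111111111111111
step 5: v0 <- max(min(-6, -6), (-4 + -5)) 1111111111111111
step 6: v3 <- min((lane - v3), (v0 // 4)) 1111111111111111

Answer: 7 steps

v3: -2,-2,-2,-2,-2,-2,-2,-2,-2,-2,-2,-2,-2,-2,-2,-2
v0: -6,-6,-6,-6,-6,-6,-6,-6,-6,-6,-6,-6,-6,-6,-6,-6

steps = 7; useful = 81; efficiency = 81/112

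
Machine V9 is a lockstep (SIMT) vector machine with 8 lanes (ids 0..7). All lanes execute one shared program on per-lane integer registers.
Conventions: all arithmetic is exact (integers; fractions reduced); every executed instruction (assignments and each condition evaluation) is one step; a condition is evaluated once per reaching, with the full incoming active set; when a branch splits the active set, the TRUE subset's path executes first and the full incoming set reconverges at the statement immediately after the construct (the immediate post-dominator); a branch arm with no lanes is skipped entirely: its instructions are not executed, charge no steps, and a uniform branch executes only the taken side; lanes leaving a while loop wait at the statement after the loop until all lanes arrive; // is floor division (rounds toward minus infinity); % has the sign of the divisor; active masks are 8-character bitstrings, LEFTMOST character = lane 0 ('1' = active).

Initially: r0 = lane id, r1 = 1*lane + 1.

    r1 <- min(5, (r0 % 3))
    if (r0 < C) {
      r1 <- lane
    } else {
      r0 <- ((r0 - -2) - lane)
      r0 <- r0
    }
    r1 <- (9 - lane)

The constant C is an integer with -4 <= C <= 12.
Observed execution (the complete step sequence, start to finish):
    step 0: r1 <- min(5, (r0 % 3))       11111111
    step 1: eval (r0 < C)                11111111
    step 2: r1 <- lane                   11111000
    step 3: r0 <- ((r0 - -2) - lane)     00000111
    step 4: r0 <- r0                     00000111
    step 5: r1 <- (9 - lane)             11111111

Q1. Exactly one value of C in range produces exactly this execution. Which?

Answer: C = 5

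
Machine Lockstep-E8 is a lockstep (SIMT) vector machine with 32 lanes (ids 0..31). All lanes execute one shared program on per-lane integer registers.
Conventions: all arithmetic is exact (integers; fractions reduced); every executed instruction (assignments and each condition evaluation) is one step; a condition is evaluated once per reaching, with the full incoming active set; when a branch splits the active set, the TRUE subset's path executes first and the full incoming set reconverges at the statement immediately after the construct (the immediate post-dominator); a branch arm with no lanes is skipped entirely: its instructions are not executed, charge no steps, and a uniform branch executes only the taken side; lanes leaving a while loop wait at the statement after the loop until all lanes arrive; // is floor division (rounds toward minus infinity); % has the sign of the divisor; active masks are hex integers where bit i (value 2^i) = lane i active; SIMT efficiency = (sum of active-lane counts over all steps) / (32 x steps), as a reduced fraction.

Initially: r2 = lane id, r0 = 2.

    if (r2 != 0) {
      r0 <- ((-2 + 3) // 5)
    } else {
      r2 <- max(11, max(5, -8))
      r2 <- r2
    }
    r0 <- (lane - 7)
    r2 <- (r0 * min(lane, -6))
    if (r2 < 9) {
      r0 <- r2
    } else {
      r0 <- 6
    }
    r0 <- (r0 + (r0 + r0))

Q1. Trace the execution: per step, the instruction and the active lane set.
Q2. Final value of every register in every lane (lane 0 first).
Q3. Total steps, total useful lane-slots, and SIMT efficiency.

step 0: eval (r2 != 0)               0xffffffff
step 1: r0 <- ((-2 + 3) // 5)        0xfffffffe
step 2: r2 <- max(11, max(5, -8))    0x00000001
step 3: r2 <- r2                     0x00000001
step 4: r0 <- (lane - 7)             0xffffffff
step 5: r2 <- (r0 * min(lane, -6))   0xffffffff
step 6: eval (r2 < 9)                0xffffffff
step 7: r0 <- r2                     0xffffffc0
step 8: r0 <- 6                      0x0000003f
step 9: r0 <- (r0 + (r0 + r0))       0xffffffff

Answer: 10 steps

r2: 42,36,30,24,18,12,6,0,-6,-12,-18,-24,-30,-36,-42,-48,-54,-60,-66,-72,-78,-84,-90,-96,-102,-108,-114,-120,-126,-132,-138,-144
r0: 18,18,18,18,18,18,18,0,-18,-36,-54,-72,-90,-108,-126,-144,-162,-180,-198,-216,-234,-252,-270,-288,-306,-324,-342,-360,-378,-396,-414,-432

steps = 10; useful = 225; efficiency = 225/320 = 45/64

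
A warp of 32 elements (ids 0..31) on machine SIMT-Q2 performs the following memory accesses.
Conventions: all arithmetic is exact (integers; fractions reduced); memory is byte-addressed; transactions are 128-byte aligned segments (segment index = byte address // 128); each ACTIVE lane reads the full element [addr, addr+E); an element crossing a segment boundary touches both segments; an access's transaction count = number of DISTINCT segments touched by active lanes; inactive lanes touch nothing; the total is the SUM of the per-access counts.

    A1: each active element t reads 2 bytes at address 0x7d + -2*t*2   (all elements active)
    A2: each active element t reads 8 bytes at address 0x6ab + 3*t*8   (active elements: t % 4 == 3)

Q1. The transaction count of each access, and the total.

A1: 1 transaction
A2: 7 transactions

Answer: 1,7; total 8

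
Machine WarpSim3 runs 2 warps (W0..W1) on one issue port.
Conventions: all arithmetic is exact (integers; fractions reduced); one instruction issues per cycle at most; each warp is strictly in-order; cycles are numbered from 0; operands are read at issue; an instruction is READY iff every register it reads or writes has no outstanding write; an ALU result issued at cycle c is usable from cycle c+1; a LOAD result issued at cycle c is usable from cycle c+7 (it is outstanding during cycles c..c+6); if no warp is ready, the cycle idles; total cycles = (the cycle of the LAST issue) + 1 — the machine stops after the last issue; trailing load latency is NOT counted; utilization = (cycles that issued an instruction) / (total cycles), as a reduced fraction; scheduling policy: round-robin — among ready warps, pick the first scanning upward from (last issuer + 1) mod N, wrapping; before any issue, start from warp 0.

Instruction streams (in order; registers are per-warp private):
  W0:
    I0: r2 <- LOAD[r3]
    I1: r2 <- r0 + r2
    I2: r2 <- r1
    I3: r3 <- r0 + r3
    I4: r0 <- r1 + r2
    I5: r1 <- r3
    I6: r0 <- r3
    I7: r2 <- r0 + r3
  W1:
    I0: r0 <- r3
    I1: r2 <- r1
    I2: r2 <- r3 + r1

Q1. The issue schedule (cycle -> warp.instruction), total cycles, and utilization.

cycle 0: W0.I0
cycle 1: W1.I0
cycle 2: W1.I1
cycle 3: W1.I2
cycle 4: idle
cycle 5: idle
cycle 6: idle
cycle 7: W0.I1
cycle 8: W0.I2
cycle 9: W0.I3
cycle 10: W0.I4
cycle 11: W0.I5
cycle 12: W0.I6
cycle 13: W0.I7

Answer: 14 cycles, utilization 11/14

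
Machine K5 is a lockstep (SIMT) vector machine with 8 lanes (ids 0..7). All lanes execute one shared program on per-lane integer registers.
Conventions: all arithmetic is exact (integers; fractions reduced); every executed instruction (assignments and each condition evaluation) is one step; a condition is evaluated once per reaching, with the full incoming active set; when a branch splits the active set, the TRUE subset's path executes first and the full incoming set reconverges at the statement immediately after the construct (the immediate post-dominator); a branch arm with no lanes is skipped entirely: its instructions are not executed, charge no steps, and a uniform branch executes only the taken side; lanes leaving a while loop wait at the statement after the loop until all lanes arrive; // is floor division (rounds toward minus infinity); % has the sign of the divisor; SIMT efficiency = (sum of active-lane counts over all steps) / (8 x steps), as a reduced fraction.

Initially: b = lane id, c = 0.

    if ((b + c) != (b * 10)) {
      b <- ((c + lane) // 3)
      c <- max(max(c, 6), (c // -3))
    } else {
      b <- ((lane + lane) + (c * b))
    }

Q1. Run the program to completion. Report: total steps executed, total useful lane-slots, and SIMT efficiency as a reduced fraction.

Answer: 4 steps, 23 useful, 23/32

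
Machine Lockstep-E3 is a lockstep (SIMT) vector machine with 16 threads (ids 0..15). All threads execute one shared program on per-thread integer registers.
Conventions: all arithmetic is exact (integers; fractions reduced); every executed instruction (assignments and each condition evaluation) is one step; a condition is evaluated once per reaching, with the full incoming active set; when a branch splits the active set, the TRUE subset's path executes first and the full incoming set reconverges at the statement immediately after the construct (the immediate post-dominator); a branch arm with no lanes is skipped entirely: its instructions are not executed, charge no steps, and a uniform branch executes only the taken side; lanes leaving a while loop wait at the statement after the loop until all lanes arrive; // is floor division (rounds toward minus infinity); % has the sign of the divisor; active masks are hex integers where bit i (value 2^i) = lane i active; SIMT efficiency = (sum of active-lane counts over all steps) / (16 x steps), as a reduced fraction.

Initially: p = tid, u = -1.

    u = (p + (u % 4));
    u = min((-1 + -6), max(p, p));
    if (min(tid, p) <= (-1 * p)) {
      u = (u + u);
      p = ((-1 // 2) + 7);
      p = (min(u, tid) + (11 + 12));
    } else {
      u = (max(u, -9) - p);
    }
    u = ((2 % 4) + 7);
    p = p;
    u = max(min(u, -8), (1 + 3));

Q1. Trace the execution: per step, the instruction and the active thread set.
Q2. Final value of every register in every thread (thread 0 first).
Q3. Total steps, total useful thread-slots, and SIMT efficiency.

step 0: u <- (p + (u % 4))           0xffff
step 1: u <- min((-1 + -6), max(p, p)) 0xffff
step 2: eval (min(tid, p) <= (-1 * p)) 0xffff
step 3: u <- (u + u)                 0x0001
step 4: p <- ((-1 // 2) + 7)         0x0001
step 5: p <- (min(u, tid) + (11 + 12)) 0x0001
step 6: u <- (max(u, -9) - p)        0xfffe
step 7: u <- ((2 % 4) + 7)           0xffff
step 8: p <- p                       0xffff
step 9: u <- max(min(u, -8), (1 + 3)) 0xffff

Answer: 10 steps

p: 9,1,2,3,4,5,6,7,8,9,10,11,12,13,14,15
u: 4,4,4,4,4,4,4,4,4,4,4,4,4,4,4,4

steps = 10; useful = 114; efficiency = 114/160 = 57/80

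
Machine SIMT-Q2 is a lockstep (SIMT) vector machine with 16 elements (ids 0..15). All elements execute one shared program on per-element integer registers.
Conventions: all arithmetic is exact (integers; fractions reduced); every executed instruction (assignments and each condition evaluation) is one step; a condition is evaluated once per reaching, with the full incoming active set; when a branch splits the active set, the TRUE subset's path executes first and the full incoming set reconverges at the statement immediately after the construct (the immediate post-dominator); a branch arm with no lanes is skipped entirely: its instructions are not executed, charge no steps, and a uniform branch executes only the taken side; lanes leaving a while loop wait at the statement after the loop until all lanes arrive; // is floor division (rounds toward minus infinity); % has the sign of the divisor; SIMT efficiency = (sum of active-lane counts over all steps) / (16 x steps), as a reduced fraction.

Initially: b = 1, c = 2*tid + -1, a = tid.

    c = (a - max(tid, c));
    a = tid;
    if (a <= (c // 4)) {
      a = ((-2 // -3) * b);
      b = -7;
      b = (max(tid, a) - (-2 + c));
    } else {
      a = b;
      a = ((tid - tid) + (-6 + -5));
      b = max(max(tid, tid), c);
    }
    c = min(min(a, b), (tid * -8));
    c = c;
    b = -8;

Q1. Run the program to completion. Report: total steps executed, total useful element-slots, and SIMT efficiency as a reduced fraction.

Answer: 12 steps, 144 useful, 3/4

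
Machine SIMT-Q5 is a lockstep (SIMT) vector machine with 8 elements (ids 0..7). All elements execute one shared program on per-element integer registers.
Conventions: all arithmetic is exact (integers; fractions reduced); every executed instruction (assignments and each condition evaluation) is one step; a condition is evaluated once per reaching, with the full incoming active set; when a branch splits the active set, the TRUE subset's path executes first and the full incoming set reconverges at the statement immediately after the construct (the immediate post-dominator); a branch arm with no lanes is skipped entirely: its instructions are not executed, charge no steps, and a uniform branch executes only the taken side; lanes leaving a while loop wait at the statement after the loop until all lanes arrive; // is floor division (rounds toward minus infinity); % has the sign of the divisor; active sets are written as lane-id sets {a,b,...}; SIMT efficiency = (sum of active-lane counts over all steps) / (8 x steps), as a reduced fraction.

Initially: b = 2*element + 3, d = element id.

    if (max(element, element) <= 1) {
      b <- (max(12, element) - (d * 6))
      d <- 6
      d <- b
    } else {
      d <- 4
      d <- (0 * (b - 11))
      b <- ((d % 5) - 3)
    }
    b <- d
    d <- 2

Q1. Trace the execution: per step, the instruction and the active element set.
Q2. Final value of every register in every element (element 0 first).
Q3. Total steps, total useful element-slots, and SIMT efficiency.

step 0: eval (max(element, element) <= 1) {0,1,2,3,4,5,6,7}
step 1: b <- (max(12, element) - (d * 6)) {0,1}
step 2: d <- 6                       {0,1}
step 3: d <- b                       {0,1}
step 4: d <- 4                       {2,3,4,5,6,7}
step 5: d <- (0 * (b - 11))          {2,3,4,5,6,7}
step 6: b <- ((d % 5) - 3)           {2,3,4,5,6,7}
step 7: b <- d                       {0,1,2,3,4,5,6,7}
step 8: d <- 2                       {0,1,2,3,4,5,6,7}

Answer: 9 steps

b: 12,6,0,0,0,0,0,0
d: 2,2,2,2,2,2,2,2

steps = 9; useful = 48; efficiency = 48/72 = 2/3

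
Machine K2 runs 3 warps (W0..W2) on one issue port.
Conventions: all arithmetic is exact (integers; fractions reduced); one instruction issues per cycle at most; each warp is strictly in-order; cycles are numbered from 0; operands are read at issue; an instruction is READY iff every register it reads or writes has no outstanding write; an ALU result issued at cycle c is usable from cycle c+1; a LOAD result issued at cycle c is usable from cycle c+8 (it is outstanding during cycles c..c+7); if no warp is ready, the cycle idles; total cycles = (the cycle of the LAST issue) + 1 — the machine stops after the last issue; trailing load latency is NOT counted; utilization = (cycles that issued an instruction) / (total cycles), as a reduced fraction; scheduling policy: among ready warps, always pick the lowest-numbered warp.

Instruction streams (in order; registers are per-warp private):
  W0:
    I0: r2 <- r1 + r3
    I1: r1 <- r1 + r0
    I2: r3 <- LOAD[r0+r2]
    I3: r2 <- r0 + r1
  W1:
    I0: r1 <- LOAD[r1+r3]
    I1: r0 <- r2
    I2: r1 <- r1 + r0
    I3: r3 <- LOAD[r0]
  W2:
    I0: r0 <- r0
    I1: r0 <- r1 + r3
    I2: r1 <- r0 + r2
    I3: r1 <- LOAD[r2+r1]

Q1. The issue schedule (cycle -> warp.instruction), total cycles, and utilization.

cycle 0: W0.I0
cycle 1: W0.I1
cycle 2: W0.I2
cycle 3: W0.I3
cycle 4: W1.I0
cycle 5: W1.I1
cycle 6: W2.I0
cycle 7: W2.I1
cycle 8: W2.I2
cycle 9: W2.I3
cycle 10: idle
cycle 11: idle
cycle 12: W1.I2
cycle 13: W1.I3

Answer: 14 cycles, utilization 6/7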